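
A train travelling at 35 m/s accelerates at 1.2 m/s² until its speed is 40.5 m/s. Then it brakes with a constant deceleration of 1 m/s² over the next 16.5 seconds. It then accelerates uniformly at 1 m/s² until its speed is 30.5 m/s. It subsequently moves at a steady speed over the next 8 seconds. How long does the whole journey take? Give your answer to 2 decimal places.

35.58 s

Phase 1 (accelerating): v₀ = 35.0 m/s, a = 1.2 m/s².
v = v₀ + at → t = (40.5 − 35.0) / 1.2 = 4.58 s
v² = v₀² + 2aΔx → Δx = (40.5² − 35.0²)/(2·1.2) = 173 m

Phase 2 (decelerating): v₀ = 40.5 m/s, a = -1 m/s².
v = v₀ + at = 40.5 + (-1)(16.5) = 24.0 m/s
Δx = v₀t + ½at² = 40.5·16.5 + 0.5·-1·16.5² = 532 m

Phase 3 (accelerating): v₀ = 24.0 m/s, a = 1 m/s².
v = v₀ + at → t = (30.5 − 24.0) / 1 = 6.50 s
v² = v₀² + 2aΔx → Δx = (30.5² − 24.0²)/(2·1) = 177 m

Phase 4 (constant speed): v₀ = 30.5 m/s, a = 0 m/s².
v = v₀ + at = 30.5 + (0)(8) = 30.5 m/s
Δx = v₀t + ½at² = 30.5·8 + 0.5·0·8² = 244 m
Total time = 4.58 + 16.5 + 6.50 + 8.00 = 35.6 s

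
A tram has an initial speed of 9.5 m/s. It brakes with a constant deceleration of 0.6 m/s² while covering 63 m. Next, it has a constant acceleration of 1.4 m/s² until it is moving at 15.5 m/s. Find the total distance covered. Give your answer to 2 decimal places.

143.57 m

Phase 1 (decelerating): v₀ = 9.50 m/s, a = -0.6 m/s².
v² = v₀² + 2aΔx = 9.50² + 2·-0.6·63 = 14.7 → v = 3.83 m/s
t = (v − v₀)/a = (3.83 − 9.50)/-0.6 = 9.45 s

Phase 2 (accelerating): v₀ = 3.83 m/s, a = 1.4 m/s².
v = v₀ + at → t = (15.5 − 3.83) / 1.4 = 8.34 s
v² = v₀² + 2aΔx → Δx = (15.5² − 3.83²)/(2·1.4) = 80.6 m
Total distance = 63.0 + 80.6 = 144 m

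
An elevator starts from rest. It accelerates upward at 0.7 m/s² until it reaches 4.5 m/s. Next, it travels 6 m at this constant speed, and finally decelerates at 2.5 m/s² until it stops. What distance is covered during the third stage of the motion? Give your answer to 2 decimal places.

Phase 1 (accelerating): v₀ = 0 m/s, a = 0.7 m/s².
v = v₀ + at → t = (4.5 − 0) / 0.7 = 6.43 s
v² = v₀² + 2aΔx → Δx = (4.5² − 0²)/(2·0.7) = 14.5 m

Phase 2 (constant speed): v₀ = 4.50 m/s, a = 0 m/s².
Constant speed: t = d/v = 6/4.50 = 1.33 s

Phase 3 (decelerating): v₀ = 4.50 m/s, a = -2.5 m/s².
v = v₀ + at → t = (0 − 4.50) / -2.5 = 1.80 s
v² = v₀² + 2aΔx → Δx = (0² − 4.50²)/(2·-2.5) = 4.05 m
Distance in phase 3 = 4.05 m

4.05 m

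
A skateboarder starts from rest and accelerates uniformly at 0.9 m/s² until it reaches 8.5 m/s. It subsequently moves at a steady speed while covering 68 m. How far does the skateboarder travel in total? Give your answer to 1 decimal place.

Phase 1 (accelerating): v₀ = 0 m/s, a = 0.9 m/s².
v = v₀ + at → t = (8.5 − 0) / 0.9 = 9.44 s
v² = v₀² + 2aΔx → Δx = (8.5² − 0²)/(2·0.9) = 40.1 m

Phase 2 (constant speed): v₀ = 8.50 m/s, a = 0 m/s².
Constant speed: t = d/v = 68/8.50 = 8.00 s
Total distance = 40.1 + 68.0 = 108 m

108.1 m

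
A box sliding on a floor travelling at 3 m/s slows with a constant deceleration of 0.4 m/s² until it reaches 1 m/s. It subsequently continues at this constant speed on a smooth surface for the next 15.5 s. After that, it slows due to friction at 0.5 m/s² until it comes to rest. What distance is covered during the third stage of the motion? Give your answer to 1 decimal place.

Phase 1 (decelerating): v₀ = 3.00 m/s, a = -0.4 m/s².
v = v₀ + at → t = (1 − 3.00) / -0.4 = 5.00 s
v² = v₀² + 2aΔx → Δx = (1² − 3.00²)/(2·-0.4) = 10.0 m

Phase 2 (constant speed): v₀ = 1.00 m/s, a = 0 m/s².
v = v₀ + at = 1.00 + (0)(15.5) = 1.00 m/s
Δx = v₀t + ½at² = 1.00·15.5 + 0.5·0·15.5² = 15.5 m

Phase 3 (decelerating): v₀ = 1.00 m/s, a = -0.5 m/s².
v = v₀ + at → t = (0 − 1.00) / -0.5 = 2.00 s
v² = v₀² + 2aΔx → Δx = (0² − 1.00²)/(2·-0.5) = 1.00 m
Distance in phase 3 = 1.00 m

1.0 m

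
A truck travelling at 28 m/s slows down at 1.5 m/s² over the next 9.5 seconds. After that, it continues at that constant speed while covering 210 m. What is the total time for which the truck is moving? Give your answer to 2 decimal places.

24.77 s

Phase 1 (decelerating): v₀ = 28.0 m/s, a = -1.5 m/s².
v = v₀ + at = 28.0 + (-1.5)(9.5) = 13.8 m/s
Δx = v₀t + ½at² = 28.0·9.5 + 0.5·-1.5·9.5² = 198 m

Phase 2 (constant speed): v₀ = 13.8 m/s, a = 0 m/s².
Constant speed: t = d/v = 210/13.8 = 15.3 s
Total time = 9.50 + 15.3 = 24.8 s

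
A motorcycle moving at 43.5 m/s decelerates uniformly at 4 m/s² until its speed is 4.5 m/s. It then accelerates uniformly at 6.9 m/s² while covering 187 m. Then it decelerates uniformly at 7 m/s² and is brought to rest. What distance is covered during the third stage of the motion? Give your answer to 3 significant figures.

Phase 1 (decelerating): v₀ = 43.5 m/s, a = -4 m/s².
v = v₀ + at → t = (4.5 − 43.5) / -4 = 9.75 s
v² = v₀² + 2aΔx → Δx = (4.5² − 43.5²)/(2·-4) = 234 m

Phase 2 (accelerating): v₀ = 4.50 m/s, a = 6.9 m/s².
v² = v₀² + 2aΔx = 4.50² + 2·6.9·187 = 2600 → v = 51.0 m/s
t = (v − v₀)/a = (51.0 − 4.50)/6.9 = 6.74 s

Phase 3 (decelerating): v₀ = 51.0 m/s, a = -7 m/s².
v = v₀ + at → t = (0 − 51.0) / -7 = 7.29 s
v² = v₀² + 2aΔx → Δx = (0² − 51.0²)/(2·-7) = 186 m
Distance in phase 3 = 186 m

186 m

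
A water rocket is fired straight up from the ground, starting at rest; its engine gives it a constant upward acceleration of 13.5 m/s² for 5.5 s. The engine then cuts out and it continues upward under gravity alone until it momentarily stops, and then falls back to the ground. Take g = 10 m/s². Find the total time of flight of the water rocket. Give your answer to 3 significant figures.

Phase 1 (powered ascent): v₀ = 0 m/s, a = 13.5 m/s².
v = v₀ + at = 0 + (13.5)(5.5) = 74.2 m/s
Δx = v₀t + ½at² = 0·5.5 + 0.5·13.5·5.5² = 204 m

Phase 2 (coasting upward): v₀ = 74.2 m/s, a = -10 m/s².
v = v₀ + at → t = (0 − 74.2) / -10 = 7.42 s
v² = v₀² + 2aΔx → Δx = (0² − 74.2²)/(2·-10) = 276 m

Phase 3 (free fall): v₀ = 0 m/s, a = -10 m/s².
Falls 480 m from rest: t = √(2·480/10) = 9.80 s; v = g·t = 98.0 m/s.
Total time = 5.50 + 7.42 + 9.80 = 22.7 s

22.7 s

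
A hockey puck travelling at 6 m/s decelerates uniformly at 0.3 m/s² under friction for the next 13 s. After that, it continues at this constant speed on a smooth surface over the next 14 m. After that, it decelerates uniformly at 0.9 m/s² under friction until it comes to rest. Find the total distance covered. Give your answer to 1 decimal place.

69.1 m

Phase 1 (decelerating): v₀ = 6.00 m/s, a = -0.3 m/s².
v = v₀ + at = 6.00 + (-0.3)(13) = 2.10 m/s
Δx = v₀t + ½at² = 6.00·13 + 0.5·-0.3·13² = 52.7 m

Phase 2 (constant speed): v₀ = 2.10 m/s, a = 0 m/s².
Constant speed: t = d/v = 14/2.10 = 6.67 s

Phase 3 (decelerating): v₀ = 2.10 m/s, a = -0.9 m/s².
v = v₀ + at → t = (0 − 2.10) / -0.9 = 2.33 s
v² = v₀² + 2aΔx → Δx = (0² − 2.10²)/(2·-0.9) = 2.45 m
Total distance = 52.7 + 14.0 + 2.45 = 69.1 m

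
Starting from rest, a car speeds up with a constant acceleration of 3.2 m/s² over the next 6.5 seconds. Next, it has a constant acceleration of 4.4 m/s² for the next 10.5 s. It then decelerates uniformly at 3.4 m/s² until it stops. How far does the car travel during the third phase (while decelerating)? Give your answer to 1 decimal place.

660.1 m

Phase 1 (accelerating): v₀ = 0 m/s, a = 3.2 m/s².
v = v₀ + at = 0 + (3.2)(6.5) = 20.8 m/s
Δx = v₀t + ½at² = 0·6.5 + 0.5·3.2·6.5² = 67.6 m

Phase 2 (accelerating): v₀ = 20.8 m/s, a = 4.4 m/s².
v = v₀ + at = 20.8 + (4.4)(10.5) = 67.0 m/s
Δx = v₀t + ½at² = 20.8·10.5 + 0.5·4.4·10.5² = 461 m

Phase 3 (decelerating): v₀ = 67.0 m/s, a = -3.4 m/s².
v = v₀ + at → t = (0 − 67.0) / -3.4 = 19.7 s
v² = v₀² + 2aΔx → Δx = (0² − 67.0²)/(2·-3.4) = 660 m
Distance in phase 3 = 660 m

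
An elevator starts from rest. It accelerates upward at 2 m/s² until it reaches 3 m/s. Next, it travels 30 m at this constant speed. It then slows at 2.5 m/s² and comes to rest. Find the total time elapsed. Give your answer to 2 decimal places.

12.70 s

Phase 1 (accelerating): v₀ = 0 m/s, a = 2 m/s².
v = v₀ + at → t = (3 − 0) / 2 = 1.50 s
v² = v₀² + 2aΔx → Δx = (3² − 0²)/(2·2) = 2.25 m

Phase 2 (constant speed): v₀ = 3.00 m/s, a = 0 m/s².
Constant speed: t = d/v = 30/3.00 = 10.0 s

Phase 3 (decelerating): v₀ = 3.00 m/s, a = -2.5 m/s².
v = v₀ + at → t = (0 − 3.00) / -2.5 = 1.20 s
v² = v₀² + 2aΔx → Δx = (0² − 3.00²)/(2·-2.5) = 1.80 m
Total time = 1.50 + 10.0 + 1.20 = 12.7 s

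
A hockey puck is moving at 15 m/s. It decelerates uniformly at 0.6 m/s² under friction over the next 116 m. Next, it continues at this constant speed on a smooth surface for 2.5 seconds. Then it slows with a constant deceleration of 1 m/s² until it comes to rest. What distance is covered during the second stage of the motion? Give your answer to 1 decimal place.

Phase 1 (decelerating): v₀ = 15.0 m/s, a = -0.6 m/s².
v² = v₀² + 2aΔx = 15.0² + 2·-0.6·116 = 85.8 → v = 9.26 m/s
t = (v − v₀)/a = (9.26 − 15.0)/-0.6 = 9.56 s

Phase 2 (constant speed): v₀ = 9.26 m/s, a = 0 m/s².
v = v₀ + at = 9.26 + (0)(2.5) = 9.26 m/s
Δx = v₀t + ½at² = 9.26·2.5 + 0.5·0·2.5² = 23.2 m
Distance in phase 2 = 23.2 m

23.2 m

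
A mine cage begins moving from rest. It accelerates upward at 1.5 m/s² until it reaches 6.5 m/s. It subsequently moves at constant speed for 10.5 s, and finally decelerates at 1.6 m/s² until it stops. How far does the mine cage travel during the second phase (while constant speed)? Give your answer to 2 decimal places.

68.25 m

Phase 1 (accelerating): v₀ = 0 m/s, a = 1.5 m/s².
v = v₀ + at → t = (6.5 − 0) / 1.5 = 4.33 s
v² = v₀² + 2aΔx → Δx = (6.5² − 0²)/(2·1.5) = 14.1 m

Phase 2 (constant speed): v₀ = 6.50 m/s, a = 0 m/s².
v = v₀ + at = 6.50 + (0)(10.5) = 6.50 m/s
Δx = v₀t + ½at² = 6.50·10.5 + 0.5·0·10.5² = 68.2 m
Distance in phase 2 = 68.2 m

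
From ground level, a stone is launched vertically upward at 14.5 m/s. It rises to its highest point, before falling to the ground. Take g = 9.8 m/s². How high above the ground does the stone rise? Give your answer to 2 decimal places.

10.73 m

Phase 1 (rising): v₀ = 14.5 m/s, a = -9.8 m/s².
v = v₀ + at → t = (0 − 14.5) / -9.8 = 1.48 s
v² = v₀² + 2aΔx → Δx = (0² − 14.5²)/(2·-9.8) = 10.7 m
Maximum height = 10.7 m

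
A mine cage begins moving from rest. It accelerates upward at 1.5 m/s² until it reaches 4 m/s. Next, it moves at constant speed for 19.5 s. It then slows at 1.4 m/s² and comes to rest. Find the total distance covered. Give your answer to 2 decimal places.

Phase 1 (accelerating): v₀ = 0 m/s, a = 1.5 m/s².
v = v₀ + at → t = (4 − 0) / 1.5 = 2.67 s
v² = v₀² + 2aΔx → Δx = (4² − 0²)/(2·1.5) = 5.33 m

Phase 2 (constant speed): v₀ = 4.00 m/s, a = 0 m/s².
v = v₀ + at = 4.00 + (0)(19.5) = 4.00 m/s
Δx = v₀t + ½at² = 4.00·19.5 + 0.5·0·19.5² = 78.0 m

Phase 3 (decelerating): v₀ = 4.00 m/s, a = -1.4 m/s².
v = v₀ + at → t = (0 − 4.00) / -1.4 = 2.86 s
v² = v₀² + 2aΔx → Δx = (0² − 4.00²)/(2·-1.4) = 5.71 m
Total distance = 5.33 + 78.0 + 5.71 = 89.0 m

89.05 m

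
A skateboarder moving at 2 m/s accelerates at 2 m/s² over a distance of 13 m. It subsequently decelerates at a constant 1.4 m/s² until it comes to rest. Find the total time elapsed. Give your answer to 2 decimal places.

Phase 1 (accelerating): v₀ = 2.00 m/s, a = 2 m/s².
v² = v₀² + 2aΔx = 2.00² + 2·2·13 = 56.0 → v = 7.48 m/s
t = (v − v₀)/a = (7.48 − 2.00)/2 = 2.74 s

Phase 2 (decelerating): v₀ = 7.48 m/s, a = -1.4 m/s².
v = v₀ + at → t = (0 − 7.48) / -1.4 = 5.35 s
v² = v₀² + 2aΔx → Δx = (0² − 7.48²)/(2·-1.4) = 20.0 m
Total time = 2.74 + 5.35 = 8.09 s

8.09 s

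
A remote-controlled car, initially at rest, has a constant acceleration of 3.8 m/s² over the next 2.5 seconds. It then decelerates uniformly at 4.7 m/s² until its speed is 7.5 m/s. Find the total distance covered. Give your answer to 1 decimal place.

15.5 m

Phase 1 (accelerating): v₀ = 0 m/s, a = 3.8 m/s².
v = v₀ + at = 0 + (3.8)(2.5) = 9.50 m/s
Δx = v₀t + ½at² = 0·2.5 + 0.5·3.8·2.5² = 11.9 m

Phase 2 (decelerating): v₀ = 9.50 m/s, a = -4.7 m/s².
v = v₀ + at → t = (7.5 − 9.50) / -4.7 = 0.426 s
v² = v₀² + 2aΔx → Δx = (7.5² − 9.50²)/(2·-4.7) = 3.62 m
Total distance = 11.9 + 3.62 = 15.5 m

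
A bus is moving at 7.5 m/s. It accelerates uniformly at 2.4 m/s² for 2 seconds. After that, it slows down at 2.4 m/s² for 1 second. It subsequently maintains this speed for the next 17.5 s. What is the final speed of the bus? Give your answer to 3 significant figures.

Phase 1 (accelerating): v₀ = 7.50 m/s, a = 2.4 m/s².
v = v₀ + at = 7.50 + (2.4)(2) = 12.3 m/s
Δx = v₀t + ½at² = 7.50·2 + 0.5·2.4·2² = 19.8 m

Phase 2 (decelerating): v₀ = 12.3 m/s, a = -2.4 m/s².
v = v₀ + at = 12.3 + (-2.4)(1) = 9.90 m/s
Δx = v₀t + ½at² = 12.3·1 + 0.5·-2.4·1² = 11.1 m

Phase 3 (constant speed): v₀ = 9.90 m/s, a = 0 m/s².
v = v₀ + at = 9.90 + (0)(17.5) = 9.90 m/s
Δx = v₀t + ½at² = 9.90·17.5 + 0.5·0·17.5² = 173 m
Final speed = 9.90 m/s

9.90 m/s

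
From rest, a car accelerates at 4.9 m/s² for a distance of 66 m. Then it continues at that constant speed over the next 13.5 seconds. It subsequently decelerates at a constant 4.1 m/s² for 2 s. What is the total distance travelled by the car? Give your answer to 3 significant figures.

452 m

Phase 1 (accelerating): v₀ = 0 m/s, a = 4.9 m/s².
v² = v₀² + 2aΔx = 0² + 2·4.9·66 = 647 → v = 25.4 m/s
t = (v − v₀)/a = (25.4 − 0)/4.9 = 5.19 s

Phase 2 (constant speed): v₀ = 25.4 m/s, a = 0 m/s².
v = v₀ + at = 25.4 + (0)(13.5) = 25.4 m/s
Δx = v₀t + ½at² = 25.4·13.5 + 0.5·0·13.5² = 343 m

Phase 3 (decelerating): v₀ = 25.4 m/s, a = -4.1 m/s².
v = v₀ + at = 25.4 + (-4.1)(2) = 17.2 m/s
Δx = v₀t + ½at² = 25.4·2 + 0.5·-4.1·2² = 42.7 m
Total distance = 66.0 + 343 + 42.7 = 452 m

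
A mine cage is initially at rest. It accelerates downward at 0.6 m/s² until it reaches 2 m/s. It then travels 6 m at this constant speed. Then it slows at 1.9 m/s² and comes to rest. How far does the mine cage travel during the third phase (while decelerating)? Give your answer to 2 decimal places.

Phase 1 (accelerating): v₀ = 0 m/s, a = 0.6 m/s².
v = v₀ + at → t = (2 − 0) / 0.6 = 3.33 s
v² = v₀² + 2aΔx → Δx = (2² − 0²)/(2·0.6) = 3.33 m

Phase 2 (constant speed): v₀ = 2.00 m/s, a = 0 m/s².
Constant speed: t = d/v = 6/2.00 = 3.00 s

Phase 3 (decelerating): v₀ = 2.00 m/s, a = -1.9 m/s².
v = v₀ + at → t = (0 − 2.00) / -1.9 = 1.05 s
v² = v₀² + 2aΔx → Δx = (0² − 2.00²)/(2·-1.9) = 1.05 m
Distance in phase 3 = 1.05 m

1.05 m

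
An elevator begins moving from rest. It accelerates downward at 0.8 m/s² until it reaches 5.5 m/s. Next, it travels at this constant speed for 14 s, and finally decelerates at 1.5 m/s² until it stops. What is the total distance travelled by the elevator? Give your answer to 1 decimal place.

106.0 m

Phase 1 (accelerating): v₀ = 0 m/s, a = 0.8 m/s².
v = v₀ + at → t = (5.5 − 0) / 0.8 = 6.88 s
v² = v₀² + 2aΔx → Δx = (5.5² − 0²)/(2·0.8) = 18.9 m

Phase 2 (constant speed): v₀ = 5.50 m/s, a = 0 m/s².
v = v₀ + at = 5.50 + (0)(14) = 5.50 m/s
Δx = v₀t + ½at² = 5.50·14 + 0.5·0·14² = 77.0 m

Phase 3 (decelerating): v₀ = 5.50 m/s, a = -1.5 m/s².
v = v₀ + at → t = (0 − 5.50) / -1.5 = 3.67 s
v² = v₀² + 2aΔx → Δx = (0² − 5.50²)/(2·-1.5) = 10.1 m
Total distance = 18.9 + 77.0 + 10.1 = 106 m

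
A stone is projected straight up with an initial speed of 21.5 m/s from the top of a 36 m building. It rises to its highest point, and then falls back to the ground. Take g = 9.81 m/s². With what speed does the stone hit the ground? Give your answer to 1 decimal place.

Phase 1 (rising): v₀ = 21.5 m/s, a = -9.81 m/s².
v = v₀ + at → t = (0 − 21.5) / -9.81 = 2.19 s
v² = v₀² + 2aΔx → Δx = (0² − 21.5²)/(2·-9.81) = 23.6 m

Phase 2 (falling): v₀ = 0 m/s, a = -9.81 m/s².
Falls 59.6 m from rest: t = √(2·59.6/9.81) = 3.48 s; v = g·t = 34.2 m/s.
Final speed = 34.2 m/s

34.2 m/s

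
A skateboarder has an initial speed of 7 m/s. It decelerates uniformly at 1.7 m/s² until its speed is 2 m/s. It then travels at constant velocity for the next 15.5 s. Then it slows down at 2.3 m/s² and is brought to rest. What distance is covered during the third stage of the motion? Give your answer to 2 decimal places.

0.87 m

Phase 1 (decelerating): v₀ = 7.00 m/s, a = -1.7 m/s².
v = v₀ + at → t = (2 − 7.00) / -1.7 = 2.94 s
v² = v₀² + 2aΔx → Δx = (2² − 7.00²)/(2·-1.7) = 13.2 m

Phase 2 (constant speed): v₀ = 2.00 m/s, a = 0 m/s².
v = v₀ + at = 2.00 + (0)(15.5) = 2.00 m/s
Δx = v₀t + ½at² = 2.00·15.5 + 0.5·0·15.5² = 31.0 m

Phase 3 (decelerating): v₀ = 2.00 m/s, a = -2.3 m/s².
v = v₀ + at → t = (0 − 2.00) / -2.3 = 0.870 s
v² = v₀² + 2aΔx → Δx = (0² − 2.00²)/(2·-2.3) = 0.870 m
Distance in phase 3 = 0.870 m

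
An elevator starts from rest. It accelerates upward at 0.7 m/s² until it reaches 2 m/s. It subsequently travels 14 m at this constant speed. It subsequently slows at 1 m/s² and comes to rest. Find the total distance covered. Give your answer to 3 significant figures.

18.9 m

Phase 1 (accelerating): v₀ = 0 m/s, a = 0.7 m/s².
v = v₀ + at → t = (2 − 0) / 0.7 = 2.86 s
v² = v₀² + 2aΔx → Δx = (2² − 0²)/(2·0.7) = 2.86 m

Phase 2 (constant speed): v₀ = 2.00 m/s, a = 0 m/s².
Constant speed: t = d/v = 14/2.00 = 7.00 s

Phase 3 (decelerating): v₀ = 2.00 m/s, a = -1 m/s².
v = v₀ + at → t = (0 − 2.00) / -1 = 2.00 s
v² = v₀² + 2aΔx → Δx = (0² − 2.00²)/(2·-1) = 2.00 m
Total distance = 2.86 + 14.0 + 2.00 = 18.9 m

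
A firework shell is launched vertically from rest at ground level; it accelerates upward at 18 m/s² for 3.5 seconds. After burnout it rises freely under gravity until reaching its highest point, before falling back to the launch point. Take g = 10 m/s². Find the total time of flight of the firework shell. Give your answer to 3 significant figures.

17.7 s

Phase 1 (powered ascent): v₀ = 0 m/s, a = 18 m/s².
v = v₀ + at = 0 + (18)(3.5) = 63.0 m/s
Δx = v₀t + ½at² = 0·3.5 + 0.5·18·3.5² = 110 m

Phase 2 (coasting upward): v₀ = 63.0 m/s, a = -10 m/s².
v = v₀ + at → t = (0 − 63.0) / -10 = 6.30 s
v² = v₀² + 2aΔx → Δx = (0² − 63.0²)/(2·-10) = 198 m

Phase 3 (free fall): v₀ = 0 m/s, a = -10 m/s².
Falls 309 m from rest: t = √(2·309/10) = 7.86 s; v = g·t = 78.6 m/s.
Total time = 3.50 + 6.30 + 7.86 = 17.7 s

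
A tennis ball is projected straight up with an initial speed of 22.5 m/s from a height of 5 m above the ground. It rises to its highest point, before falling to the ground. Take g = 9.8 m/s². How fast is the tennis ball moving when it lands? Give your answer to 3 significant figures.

Phase 1 (rising): v₀ = 22.5 m/s, a = -9.8 m/s².
v = v₀ + at → t = (0 − 22.5) / -9.8 = 2.30 s
v² = v₀² + 2aΔx → Δx = (0² − 22.5²)/(2·-9.8) = 25.8 m

Phase 2 (falling): v₀ = 0 m/s, a = -9.8 m/s².
Falls 30.8 m from rest: t = √(2·30.8/9.8) = 2.51 s; v = g·t = 24.6 m/s.
Final speed = 24.6 m/s

24.6 m/s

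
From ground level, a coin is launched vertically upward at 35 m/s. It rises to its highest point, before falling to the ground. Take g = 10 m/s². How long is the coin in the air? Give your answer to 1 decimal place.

7.0 s

Phase 1 (rising): v₀ = 35.0 m/s, a = -10 m/s².
v = v₀ + at → t = (0 − 35.0) / -10 = 3.50 s
v² = v₀² + 2aΔx → Δx = (0² − 35.0²)/(2·-10) = 61.2 m

Phase 2 (falling): v₀ = 0 m/s, a = -10 m/s².
Falls 61.2 m from rest: t = √(2·61.2/10) = 3.50 s; v = g·t = 35.0 m/s.
Total time = 3.50 + 3.50 = 7.00 s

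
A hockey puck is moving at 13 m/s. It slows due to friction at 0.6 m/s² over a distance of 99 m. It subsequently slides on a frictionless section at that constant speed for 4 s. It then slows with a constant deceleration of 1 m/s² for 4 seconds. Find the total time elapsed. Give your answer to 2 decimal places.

17.86 s

Phase 1 (decelerating): v₀ = 13.0 m/s, a = -0.6 m/s².
v² = v₀² + 2aΔx = 13.0² + 2·-0.6·99 = 50.2 → v = 7.09 m/s
t = (v − v₀)/a = (7.09 − 13.0)/-0.6 = 9.86 s

Phase 2 (constant speed): v₀ = 7.09 m/s, a = 0 m/s².
v = v₀ + at = 7.09 + (0)(4) = 7.09 m/s
Δx = v₀t + ½at² = 7.09·4 + 0.5·0·4² = 28.3 m

Phase 3 (decelerating): v₀ = 7.09 m/s, a = -1 m/s².
v = v₀ + at = 7.09 + (-1)(4) = 3.09 m/s
Δx = v₀t + ½at² = 7.09·4 + 0.5·-1·4² = 20.3 m
Total time = 9.86 + 4.00 + 4.00 = 17.9 s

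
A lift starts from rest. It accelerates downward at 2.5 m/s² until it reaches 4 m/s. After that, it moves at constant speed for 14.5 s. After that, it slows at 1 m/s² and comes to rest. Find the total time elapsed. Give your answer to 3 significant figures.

Phase 1 (accelerating): v₀ = 0 m/s, a = 2.5 m/s².
v = v₀ + at → t = (4 − 0) / 2.5 = 1.60 s
v² = v₀² + 2aΔx → Δx = (4² − 0²)/(2·2.5) = 3.20 m

Phase 2 (constant speed): v₀ = 4.00 m/s, a = 0 m/s².
v = v₀ + at = 4.00 + (0)(14.5) = 4.00 m/s
Δx = v₀t + ½at² = 4.00·14.5 + 0.5·0·14.5² = 58.0 m

Phase 3 (decelerating): v₀ = 4.00 m/s, a = -1 m/s².
v = v₀ + at → t = (0 − 4.00) / -1 = 4.00 s
v² = v₀² + 2aΔx → Δx = (0² − 4.00²)/(2·-1) = 8.00 m
Total time = 1.60 + 14.5 + 4.00 = 20.1 s

20.1 s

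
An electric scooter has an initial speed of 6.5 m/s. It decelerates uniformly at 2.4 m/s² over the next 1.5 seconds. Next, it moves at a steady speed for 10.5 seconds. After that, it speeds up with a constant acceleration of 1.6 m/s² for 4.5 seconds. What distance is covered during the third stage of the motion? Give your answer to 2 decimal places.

29.25 m

Phase 1 (decelerating): v₀ = 6.50 m/s, a = -2.4 m/s².
v = v₀ + at = 6.50 + (-2.4)(1.5) = 2.90 m/s
Δx = v₀t + ½at² = 6.50·1.5 + 0.5·-2.4·1.5² = 7.05 m

Phase 2 (constant speed): v₀ = 2.90 m/s, a = 0 m/s².
v = v₀ + at = 2.90 + (0)(10.5) = 2.90 m/s
Δx = v₀t + ½at² = 2.90·10.5 + 0.5·0·10.5² = 30.5 m

Phase 3 (accelerating): v₀ = 2.90 m/s, a = 1.6 m/s².
v = v₀ + at = 2.90 + (1.6)(4.5) = 10.1 m/s
Δx = v₀t + ½at² = 2.90·4.5 + 0.5·1.6·4.5² = 29.2 m
Distance in phase 3 = 29.2 m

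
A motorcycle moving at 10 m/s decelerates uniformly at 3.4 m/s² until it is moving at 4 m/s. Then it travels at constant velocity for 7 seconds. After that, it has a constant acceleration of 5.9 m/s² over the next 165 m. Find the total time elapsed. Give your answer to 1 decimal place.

Phase 1 (decelerating): v₀ = 10.0 m/s, a = -3.4 m/s².
v = v₀ + at → t = (4 − 10.0) / -3.4 = 1.76 s
v² = v₀² + 2aΔx → Δx = (4² − 10.0²)/(2·-3.4) = 12.4 m

Phase 2 (constant speed): v₀ = 4.00 m/s, a = 0 m/s².
v = v₀ + at = 4.00 + (0)(7) = 4.00 m/s
Δx = v₀t + ½at² = 4.00·7 + 0.5·0·7² = 28.0 m

Phase 3 (accelerating): v₀ = 4.00 m/s, a = 5.9 m/s².
v² = v₀² + 2aΔx = 4.00² + 2·5.9·165 = 1960 → v = 44.3 m/s
t = (v − v₀)/a = (44.3 − 4.00)/5.9 = 6.83 s
Total time = 1.76 + 7.00 + 6.83 = 15.6 s

15.6 s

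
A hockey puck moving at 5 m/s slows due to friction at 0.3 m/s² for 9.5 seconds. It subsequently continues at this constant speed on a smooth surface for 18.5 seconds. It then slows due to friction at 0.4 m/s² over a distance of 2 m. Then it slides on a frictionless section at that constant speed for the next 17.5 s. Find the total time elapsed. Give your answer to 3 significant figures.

46.5 s

Phase 1 (decelerating): v₀ = 5.00 m/s, a = -0.3 m/s².
v = v₀ + at = 5.00 + (-0.3)(9.5) = 2.15 m/s
Δx = v₀t + ½at² = 5.00·9.5 + 0.5·-0.3·9.5² = 34.0 m

Phase 2 (constant speed): v₀ = 2.15 m/s, a = 0 m/s².
v = v₀ + at = 2.15 + (0)(18.5) = 2.15 m/s
Δx = v₀t + ½at² = 2.15·18.5 + 0.5·0·18.5² = 39.8 m

Phase 3 (decelerating): v₀ = 2.15 m/s, a = -0.4 m/s².
v² = v₀² + 2aΔx = 2.15² + 2·-0.4·2 = 3.02 → v = 1.74 m/s
t = (v − v₀)/a = (1.74 − 2.15)/-0.4 = 1.03 s

Phase 4 (constant speed): v₀ = 1.74 m/s, a = 0 m/s².
v = v₀ + at = 1.74 + (0)(17.5) = 1.74 m/s
Δx = v₀t + ½at² = 1.74·17.5 + 0.5·0·17.5² = 30.4 m
Total time = 9.50 + 18.5 + 1.03 + 17.5 = 46.5 s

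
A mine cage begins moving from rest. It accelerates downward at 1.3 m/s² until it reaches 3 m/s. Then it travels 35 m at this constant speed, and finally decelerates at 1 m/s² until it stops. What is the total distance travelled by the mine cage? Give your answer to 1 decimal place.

43.0 m

Phase 1 (accelerating): v₀ = 0 m/s, a = 1.3 m/s².
v = v₀ + at → t = (3 − 0) / 1.3 = 2.31 s
v² = v₀² + 2aΔx → Δx = (3² − 0²)/(2·1.3) = 3.46 m

Phase 2 (constant speed): v₀ = 3.00 m/s, a = 0 m/s².
Constant speed: t = d/v = 35/3.00 = 11.7 s

Phase 3 (decelerating): v₀ = 3.00 m/s, a = -1 m/s².
v = v₀ + at → t = (0 − 3.00) / -1 = 3.00 s
v² = v₀² + 2aΔx → Δx = (0² − 3.00²)/(2·-1) = 4.50 m
Total distance = 3.46 + 35.0 + 4.50 = 43.0 m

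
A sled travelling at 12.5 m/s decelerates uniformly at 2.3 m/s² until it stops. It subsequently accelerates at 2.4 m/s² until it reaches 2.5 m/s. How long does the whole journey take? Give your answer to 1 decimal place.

6.5 s

Phase 1 (decelerating): v₀ = 12.5 m/s, a = -2.3 m/s².
v = v₀ + at → t = (0 − 12.5) / -2.3 = 5.43 s
v² = v₀² + 2aΔx → Δx = (0² − 12.5²)/(2·-2.3) = 34.0 m

Phase 2 (accelerating): v₀ = 0 m/s, a = 2.4 m/s².
v = v₀ + at → t = (2.5 − 0) / 2.4 = 1.04 s
v² = v₀² + 2aΔx → Δx = (2.5² − 0²)/(2·2.4) = 1.30 m
Total time = 5.43 + 1.04 = 6.48 s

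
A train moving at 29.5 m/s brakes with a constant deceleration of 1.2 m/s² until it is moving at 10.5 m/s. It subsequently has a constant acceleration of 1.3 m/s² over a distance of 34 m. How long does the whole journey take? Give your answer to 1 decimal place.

Phase 1 (decelerating): v₀ = 29.5 m/s, a = -1.2 m/s².
v = v₀ + at → t = (10.5 − 29.5) / -1.2 = 15.8 s
v² = v₀² + 2aΔx → Δx = (10.5² − 29.5²)/(2·-1.2) = 317 m

Phase 2 (accelerating): v₀ = 10.5 m/s, a = 1.3 m/s².
v² = v₀² + 2aΔx = 10.5² + 2·1.3·34 = 199 → v = 14.1 m/s
t = (v − v₀)/a = (14.1 − 10.5)/1.3 = 2.76 s
Total time = 15.8 + 2.76 = 18.6 s

18.6 s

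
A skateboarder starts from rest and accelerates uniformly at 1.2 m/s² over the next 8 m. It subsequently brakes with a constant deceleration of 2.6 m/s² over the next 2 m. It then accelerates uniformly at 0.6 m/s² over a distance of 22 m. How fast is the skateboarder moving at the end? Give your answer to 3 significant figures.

Phase 1 (accelerating): v₀ = 0 m/s, a = 1.2 m/s².
v² = v₀² + 2aΔx = 0² + 2·1.2·8 = 19.2 → v = 4.38 m/s
t = (v − v₀)/a = (4.38 − 0)/1.2 = 3.65 s

Phase 2 (decelerating): v₀ = 4.38 m/s, a = -2.6 m/s².
v² = v₀² + 2aΔx = 4.38² + 2·-2.6·2 = 8.80 → v = 2.97 m/s
t = (v − v₀)/a = (2.97 − 4.38)/-2.6 = 0.544 s

Phase 3 (accelerating): v₀ = 2.97 m/s, a = 0.6 m/s².
v² = v₀² + 2aΔx = 2.97² + 2·0.6·22 = 35.2 → v = 5.93 m/s
t = (v − v₀)/a = (5.93 − 2.97)/0.6 = 4.94 s
Final speed = 5.93 m/s

5.93 m/s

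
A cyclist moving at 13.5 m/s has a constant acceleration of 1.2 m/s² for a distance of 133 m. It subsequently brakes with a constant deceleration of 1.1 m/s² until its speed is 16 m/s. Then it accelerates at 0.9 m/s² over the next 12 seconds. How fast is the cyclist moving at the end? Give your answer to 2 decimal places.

26.80 m/s

Phase 1 (accelerating): v₀ = 13.5 m/s, a = 1.2 m/s².
v² = v₀² + 2aΔx = 13.5² + 2·1.2·133 = 501 → v = 22.4 m/s
t = (v − v₀)/a = (22.4 − 13.5)/1.2 = 7.41 s

Phase 2 (decelerating): v₀ = 22.4 m/s, a = -1.1 m/s².
v = v₀ + at → t = (16 − 22.4) / -1.1 = 5.81 s
v² = v₀² + 2aΔx → Δx = (16² − 22.4²)/(2·-1.1) = 112 m

Phase 3 (accelerating): v₀ = 16.0 m/s, a = 0.9 m/s².
v = v₀ + at = 16.0 + (0.9)(12) = 26.8 m/s
Δx = v₀t + ½at² = 16.0·12 + 0.5·0.9·12² = 257 m
Final speed = 26.8 m/s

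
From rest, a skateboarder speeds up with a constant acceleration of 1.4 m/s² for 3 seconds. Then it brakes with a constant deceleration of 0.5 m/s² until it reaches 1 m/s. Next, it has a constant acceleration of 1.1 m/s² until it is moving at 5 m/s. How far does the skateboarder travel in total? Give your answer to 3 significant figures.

Phase 1 (accelerating): v₀ = 0 m/s, a = 1.4 m/s².
v = v₀ + at = 0 + (1.4)(3) = 4.20 m/s
Δx = v₀t + ½at² = 0·3 + 0.5·1.4·3² = 6.30 m

Phase 2 (decelerating): v₀ = 4.20 m/s, a = -0.5 m/s².
v = v₀ + at → t = (1 − 4.20) / -0.5 = 6.40 s
v² = v₀² + 2aΔx → Δx = (1² − 4.20²)/(2·-0.5) = 16.6 m

Phase 3 (accelerating): v₀ = 1.00 m/s, a = 1.1 m/s².
v = v₀ + at → t = (5 − 1.00) / 1.1 = 3.64 s
v² = v₀² + 2aΔx → Δx = (5² − 1.00²)/(2·1.1) = 10.9 m
Total distance = 6.30 + 16.6 + 10.9 = 33.8 m

33.8 m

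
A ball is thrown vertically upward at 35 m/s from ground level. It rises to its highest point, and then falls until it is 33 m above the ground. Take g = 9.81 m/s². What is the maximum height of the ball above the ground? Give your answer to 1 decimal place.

Phase 1 (rising): v₀ = 35.0 m/s, a = -9.81 m/s².
v = v₀ + at → t = (0 − 35.0) / -9.81 = 3.57 s
v² = v₀² + 2aΔx → Δx = (0² − 35.0²)/(2·-9.81) = 62.4 m
Maximum height = 62.4 m

62.4 m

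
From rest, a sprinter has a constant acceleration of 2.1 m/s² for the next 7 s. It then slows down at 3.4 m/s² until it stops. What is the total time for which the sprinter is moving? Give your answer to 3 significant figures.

11.3 s

Phase 1 (accelerating): v₀ = 0 m/s, a = 2.1 m/s².
v = v₀ + at = 0 + (2.1)(7) = 14.7 m/s
Δx = v₀t + ½at² = 0·7 + 0.5·2.1·7² = 51.5 m

Phase 2 (decelerating): v₀ = 14.7 m/s, a = -3.4 m/s².
v = v₀ + at → t = (0 − 14.7) / -3.4 = 4.32 s
v² = v₀² + 2aΔx → Δx = (0² − 14.7²)/(2·-3.4) = 31.8 m
Total time = 7.00 + 4.32 = 11.3 s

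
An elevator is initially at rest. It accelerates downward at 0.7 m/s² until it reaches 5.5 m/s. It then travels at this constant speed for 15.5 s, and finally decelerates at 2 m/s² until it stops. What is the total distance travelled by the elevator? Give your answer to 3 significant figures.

114 m

Phase 1 (accelerating): v₀ = 0 m/s, a = 0.7 m/s².
v = v₀ + at → t = (5.5 − 0) / 0.7 = 7.86 s
v² = v₀² + 2aΔx → Δx = (5.5² − 0²)/(2·0.7) = 21.6 m

Phase 2 (constant speed): v₀ = 5.50 m/s, a = 0 m/s².
v = v₀ + at = 5.50 + (0)(15.5) = 5.50 m/s
Δx = v₀t + ½at² = 5.50·15.5 + 0.5·0·15.5² = 85.2 m

Phase 3 (decelerating): v₀ = 5.50 m/s, a = -2 m/s².
v = v₀ + at → t = (0 − 5.50) / -2 = 2.75 s
v² = v₀² + 2aΔx → Δx = (0² − 5.50²)/(2·-2) = 7.56 m
Total distance = 21.6 + 85.2 + 7.56 = 114 m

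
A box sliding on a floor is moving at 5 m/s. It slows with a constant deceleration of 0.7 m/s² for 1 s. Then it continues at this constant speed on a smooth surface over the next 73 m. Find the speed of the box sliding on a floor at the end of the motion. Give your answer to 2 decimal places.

4.30 m/s

Phase 1 (decelerating): v₀ = 5.00 m/s, a = -0.7 m/s².
v = v₀ + at = 5.00 + (-0.7)(1) = 4.30 m/s
Δx = v₀t + ½at² = 5.00·1 + 0.5·-0.7·1² = 4.65 m

Phase 2 (constant speed): v₀ = 4.30 m/s, a = 0 m/s².
Constant speed: t = d/v = 73/4.30 = 17.0 s
Final speed = 4.30 m/s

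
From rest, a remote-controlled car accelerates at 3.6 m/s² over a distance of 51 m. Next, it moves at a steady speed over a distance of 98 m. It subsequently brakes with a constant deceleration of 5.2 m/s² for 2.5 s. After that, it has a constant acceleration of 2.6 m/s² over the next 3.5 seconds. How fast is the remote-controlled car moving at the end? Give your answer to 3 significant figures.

Phase 1 (accelerating): v₀ = 0 m/s, a = 3.6 m/s².
v² = v₀² + 2aΔx = 0² + 2·3.6·51 = 367 → v = 19.2 m/s
t = (v − v₀)/a = (19.2 − 0)/3.6 = 5.32 s

Phase 2 (constant speed): v₀ = 19.2 m/s, a = 0 m/s².
Constant speed: t = d/v = 98/19.2 = 5.11 s

Phase 3 (decelerating): v₀ = 19.2 m/s, a = -5.2 m/s².
v = v₀ + at = 19.2 + (-5.2)(2.5) = 6.16 m/s
Δx = v₀t + ½at² = 19.2·2.5 + 0.5·-5.2·2.5² = 31.7 m

Phase 4 (accelerating): v₀ = 6.16 m/s, a = 2.6 m/s².
v = v₀ + at = 6.16 + (2.6)(3.5) = 15.3 m/s
Δx = v₀t + ½at² = 6.16·3.5 + 0.5·2.6·3.5² = 37.5 m
Final speed = 15.3 m/s

15.3 m/s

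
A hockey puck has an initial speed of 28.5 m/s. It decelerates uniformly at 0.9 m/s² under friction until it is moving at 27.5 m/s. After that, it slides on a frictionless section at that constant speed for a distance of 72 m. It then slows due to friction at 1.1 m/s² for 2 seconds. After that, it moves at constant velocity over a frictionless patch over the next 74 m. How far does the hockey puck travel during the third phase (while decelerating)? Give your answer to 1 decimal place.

Phase 1 (decelerating): v₀ = 28.5 m/s, a = -0.9 m/s².
v = v₀ + at → t = (27.5 − 28.5) / -0.9 = 1.11 s
v² = v₀² + 2aΔx → Δx = (27.5² − 28.5²)/(2·-0.9) = 31.1 m

Phase 2 (constant speed): v₀ = 27.5 m/s, a = 0 m/s².
Constant speed: t = d/v = 72/27.5 = 2.62 s

Phase 3 (decelerating): v₀ = 27.5 m/s, a = -1.1 m/s².
v = v₀ + at = 27.5 + (-1.1)(2) = 25.3 m/s
Δx = v₀t + ½at² = 27.5·2 + 0.5·-1.1·2² = 52.8 m
Distance in phase 3 = 52.8 m

52.8 m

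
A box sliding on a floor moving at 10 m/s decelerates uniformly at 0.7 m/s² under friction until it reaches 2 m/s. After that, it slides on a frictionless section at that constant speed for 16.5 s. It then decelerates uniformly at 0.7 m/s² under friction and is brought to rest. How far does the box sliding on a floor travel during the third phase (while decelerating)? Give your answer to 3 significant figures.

2.86 m

Phase 1 (decelerating): v₀ = 10.0 m/s, a = -0.7 m/s².
v = v₀ + at → t = (2 − 10.0) / -0.7 = 11.4 s
v² = v₀² + 2aΔx → Δx = (2² − 10.0²)/(2·-0.7) = 68.6 m

Phase 2 (constant speed): v₀ = 2.00 m/s, a = 0 m/s².
v = v₀ + at = 2.00 + (0)(16.5) = 2.00 m/s
Δx = v₀t + ½at² = 2.00·16.5 + 0.5·0·16.5² = 33.0 m

Phase 3 (decelerating): v₀ = 2.00 m/s, a = -0.7 m/s².
v = v₀ + at → t = (0 − 2.00) / -0.7 = 2.86 s
v² = v₀² + 2aΔx → Δx = (0² − 2.00²)/(2·-0.7) = 2.86 m
Distance in phase 3 = 2.86 m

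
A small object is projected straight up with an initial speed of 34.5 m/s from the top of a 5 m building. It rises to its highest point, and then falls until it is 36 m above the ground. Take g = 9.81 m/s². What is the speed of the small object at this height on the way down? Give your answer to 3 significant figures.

Phase 1 (rising): v₀ = 34.5 m/s, a = -9.81 m/s².
v = v₀ + at → t = (0 − 34.5) / -9.81 = 3.52 s
v² = v₀² + 2aΔx → Δx = (0² − 34.5²)/(2·-9.81) = 60.7 m

Phase 2 (falling): v₀ = 0 m/s, a = -9.81 m/s².
Falls 29.7 m from rest: t = √(2·29.7/9.81) = 2.46 s; v = g·t = 24.1 m/s.
Final speed = 24.1 m/s

24.1 m/s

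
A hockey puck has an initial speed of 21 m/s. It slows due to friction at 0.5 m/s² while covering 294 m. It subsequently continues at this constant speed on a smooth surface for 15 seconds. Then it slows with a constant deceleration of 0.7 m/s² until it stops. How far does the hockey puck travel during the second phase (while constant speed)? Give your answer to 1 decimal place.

Phase 1 (decelerating): v₀ = 21.0 m/s, a = -0.5 m/s².
v² = v₀² + 2aΔx = 21.0² + 2·-0.5·294 = 147 → v = 12.1 m/s
t = (v − v₀)/a = (12.1 − 21.0)/-0.5 = 17.8 s

Phase 2 (constant speed): v₀ = 12.1 m/s, a = 0 m/s².
v = v₀ + at = 12.1 + (0)(15) = 12.1 m/s
Δx = v₀t + ½at² = 12.1·15 + 0.5·0·15² = 182 m
Distance in phase 2 = 182 m

181.9 m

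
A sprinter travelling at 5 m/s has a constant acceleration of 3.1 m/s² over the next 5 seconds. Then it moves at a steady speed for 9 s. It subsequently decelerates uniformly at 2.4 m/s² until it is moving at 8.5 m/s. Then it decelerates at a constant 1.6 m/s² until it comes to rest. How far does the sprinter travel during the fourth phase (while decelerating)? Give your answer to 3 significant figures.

22.6 m

Phase 1 (accelerating): v₀ = 5.00 m/s, a = 3.1 m/s².
v = v₀ + at = 5.00 + (3.1)(5) = 20.5 m/s
Δx = v₀t + ½at² = 5.00·5 + 0.5·3.1·5² = 63.8 m

Phase 2 (constant speed): v₀ = 20.5 m/s, a = 0 m/s².
v = v₀ + at = 20.5 + (0)(9) = 20.5 m/s
Δx = v₀t + ½at² = 20.5·9 + 0.5·0·9² = 184 m

Phase 3 (decelerating): v₀ = 20.5 m/s, a = -2.4 m/s².
v = v₀ + at → t = (8.5 − 20.5) / -2.4 = 5.00 s
v² = v₀² + 2aΔx → Δx = (8.5² − 20.5²)/(2·-2.4) = 72.5 m

Phase 4 (decelerating): v₀ = 8.50 m/s, a = -1.6 m/s².
v = v₀ + at → t = (0 − 8.50) / -1.6 = 5.31 s
v² = v₀² + 2aΔx → Δx = (0² − 8.50²)/(2·-1.6) = 22.6 m
Distance in phase 4 = 22.6 m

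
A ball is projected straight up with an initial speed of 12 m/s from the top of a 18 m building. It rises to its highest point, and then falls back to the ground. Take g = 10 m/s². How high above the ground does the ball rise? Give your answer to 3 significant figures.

Phase 1 (rising): v₀ = 12.0 m/s, a = -10 m/s².
v = v₀ + at → t = (0 − 12.0) / -10 = 1.20 s
v² = v₀² + 2aΔx → Δx = (0² − 12.0²)/(2·-10) = 7.20 m
Maximum height = 18 + 7.20 = 25.2 m

25.2 m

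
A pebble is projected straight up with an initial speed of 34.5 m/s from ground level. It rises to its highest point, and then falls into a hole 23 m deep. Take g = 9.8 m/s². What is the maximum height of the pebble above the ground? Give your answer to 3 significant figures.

Phase 1 (rising): v₀ = 34.5 m/s, a = -9.8 m/s².
v = v₀ + at → t = (0 − 34.5) / -9.8 = 3.52 s
v² = v₀² + 2aΔx → Δx = (0² − 34.5²)/(2·-9.8) = 60.7 m
Maximum height = 60.7 m

60.7 m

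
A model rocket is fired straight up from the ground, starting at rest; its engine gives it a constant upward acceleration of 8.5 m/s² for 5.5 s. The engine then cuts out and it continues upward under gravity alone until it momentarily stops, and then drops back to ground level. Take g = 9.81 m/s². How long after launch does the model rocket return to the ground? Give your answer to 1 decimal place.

Phase 1 (powered ascent): v₀ = 0 m/s, a = 8.5 m/s².
v = v₀ + at = 0 + (8.5)(5.5) = 46.8 m/s
Δx = v₀t + ½at² = 0·5.5 + 0.5·8.5·5.5² = 129 m

Phase 2 (coasting upward): v₀ = 46.8 m/s, a = -9.81 m/s².
v = v₀ + at → t = (0 − 46.8) / -9.81 = 4.77 s
v² = v₀² + 2aΔx → Δx = (0² − 46.8²)/(2·-9.81) = 111 m

Phase 3 (free fall): v₀ = 0 m/s, a = -9.81 m/s².
Falls 240 m from rest: t = √(2·240/9.81) = 6.99 s; v = g·t = 68.6 m/s.
Total time = 5.50 + 4.77 + 6.99 = 17.3 s

17.3 s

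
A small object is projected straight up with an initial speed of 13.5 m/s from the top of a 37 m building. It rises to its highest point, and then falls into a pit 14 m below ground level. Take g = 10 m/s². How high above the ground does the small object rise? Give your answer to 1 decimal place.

46.1 m

Phase 1 (rising): v₀ = 13.5 m/s, a = -10 m/s².
v = v₀ + at → t = (0 − 13.5) / -10 = 1.35 s
v² = v₀² + 2aΔx → Δx = (0² − 13.5²)/(2·-10) = 9.11 m
Maximum height = 37 + 9.11 = 46.1 m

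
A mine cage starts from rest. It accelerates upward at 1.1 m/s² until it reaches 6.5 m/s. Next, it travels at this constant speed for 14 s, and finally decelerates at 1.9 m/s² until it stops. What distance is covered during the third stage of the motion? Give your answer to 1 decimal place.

Phase 1 (accelerating): v₀ = 0 m/s, a = 1.1 m/s².
v = v₀ + at → t = (6.5 − 0) / 1.1 = 5.91 s
v² = v₀² + 2aΔx → Δx = (6.5² − 0²)/(2·1.1) = 19.2 m

Phase 2 (constant speed): v₀ = 6.50 m/s, a = 0 m/s².
v = v₀ + at = 6.50 + (0)(14) = 6.50 m/s
Δx = v₀t + ½at² = 6.50·14 + 0.5·0·14² = 91.0 m

Phase 3 (decelerating): v₀ = 6.50 m/s, a = -1.9 m/s².
v = v₀ + at → t = (0 − 6.50) / -1.9 = 3.42 s
v² = v₀² + 2aΔx → Δx = (0² − 6.50²)/(2·-1.9) = 11.1 m
Distance in phase 3 = 11.1 m

11.1 m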